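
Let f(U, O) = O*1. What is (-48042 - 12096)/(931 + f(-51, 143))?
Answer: -10023/179 ≈ -55.994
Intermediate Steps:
f(U, O) = O
(-48042 - 12096)/(931 + f(-51, 143)) = (-48042 - 12096)/(931 + 143) = -60138/1074 = -60138*1/1074 = -10023/179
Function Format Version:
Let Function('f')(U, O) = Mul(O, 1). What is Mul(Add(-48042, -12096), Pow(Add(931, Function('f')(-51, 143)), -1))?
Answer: Rational(-10023, 179) ≈ -55.994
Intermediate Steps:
Function('f')(U, O) = O
Mul(Add(-48042, -12096), Pow(Add(931, Function('f')(-51, 143)), -1)) = Mul(Add(-48042, -12096), Pow(Add(931, 143), -1)) = Mul(-60138, Pow(1074, -1)) = Mul(-60138, Rational(1, 1074)) = Rational(-10023, 179)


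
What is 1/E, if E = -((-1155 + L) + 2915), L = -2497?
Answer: 1/737 ≈ 0.0013569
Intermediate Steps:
E = 737 (E = -((-1155 - 2497) + 2915) = -(-3652 + 2915) = -1*(-737) = 737)
1/E = 1/737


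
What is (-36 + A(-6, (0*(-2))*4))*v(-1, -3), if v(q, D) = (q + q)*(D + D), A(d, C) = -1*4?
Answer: -480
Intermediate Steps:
A(d, C) = -4
v(q, D) = 4*D*q (v(q, D) = (2*q)*(2*D) = 4*D*q)
(-36 + A(-6, (0*(-2))*4))*v(-1, -3) = (-36 - 4)*(4*(-3)*(-1)) = -40*12 = -480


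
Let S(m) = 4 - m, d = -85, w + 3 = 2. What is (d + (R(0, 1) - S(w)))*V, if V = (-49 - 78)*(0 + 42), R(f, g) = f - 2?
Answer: 490728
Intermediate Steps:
w = -1 (w = -3 + 2 = -1)
R(f, g) = -2 + f
V = -5334 (V = -127*42 = -5334)
(d + (R(0, 1) - S(w)))*V = (-85 + ((-2 + 0) - (4 - 1*(-1))))*(-5334) = (-85 + (-2 - (4 + 1)))*(-5334) = (-85 + (-2 - 1*5))*(-5334) = (-85 + (-2 - 5))*(-5334) = (-85 - 7)*(-5334) = -92*(-5334) = 490728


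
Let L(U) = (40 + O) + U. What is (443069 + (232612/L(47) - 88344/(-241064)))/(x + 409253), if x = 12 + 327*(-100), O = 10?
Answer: 186008170248/157237459295 ≈ 1.1830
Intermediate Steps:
x = -32688 (x = 12 - 32700 = -32688)
L(U) = 50 + U (L(U) = (40 + 10) + U = 50 + U)
(443069 + (232612/L(47) - 88344/(-241064)))/(x + 409253) = (443069 + (232612/(50 + 47) - 88344/(-241064)))/(-32688 + 409253) = (443069 + (232612/97 - 88344*(-1/241064)))/376565 = (443069 + (232612*(1/97) + 11043/30133))*(1/376565) = (443069 + (232612/97 + 11043/30133))*(1/376565) = (443069 + 7010368567/2922901)*(1/376565) = (1302057191736/2922901)*(1/376565) = 186008170248/157237459295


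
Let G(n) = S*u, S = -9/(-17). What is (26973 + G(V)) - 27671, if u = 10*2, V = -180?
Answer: -11686/17 ≈ -687.41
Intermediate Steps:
u = 20
S = 9/17 (S = -9*(-1/17) = 9/17 ≈ 0.52941)
G(n) = 180/17 (G(n) = (9/17)*20 = 180/17)
(26973 + G(V)) - 27671 = (26973 + 180/17) - 27671 = 458721/17 - 27671 = -11686/17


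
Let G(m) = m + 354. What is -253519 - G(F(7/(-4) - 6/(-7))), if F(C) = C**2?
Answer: -199037057/784 ≈ -2.5387e+5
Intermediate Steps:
G(m) = 354 + m
-253519 - G(F(7/(-4) - 6/(-7))) = -253519 - (354 + (7/(-4) - 6/(-7))**2) = -253519 - (354 + (7*(-1/4) - 6*(-1/7))**2) = -253519 - (354 + (-7/4 + 6/7)**2) = -253519 - (354 + (-25/28)**2) = -253519 - (354 + 625/784) = -253519 - 1*278161/784 = -253519 - 278161/784 = -199037057/784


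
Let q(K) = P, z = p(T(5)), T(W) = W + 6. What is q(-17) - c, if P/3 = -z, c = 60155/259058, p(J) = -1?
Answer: 717019/259058 ≈ 2.7678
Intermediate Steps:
T(W) = 6 + W
z = -1
c = 60155/259058 (c = 60155*(1/259058) = 60155/259058 ≈ 0.23221)
P = 3 (P = 3*(-1*(-1)) = 3*1 = 3)
q(K) = 3
q(-17) - c = 3 - 1*60155/259058 = 3 - 60155/259058 = 717019/259058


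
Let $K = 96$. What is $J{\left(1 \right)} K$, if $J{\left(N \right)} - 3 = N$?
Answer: $384$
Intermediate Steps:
$J{\left(N \right)} = 3 + N$
$J{\left(1 \right)} K = \left(3 + 1\right) 96 = 4 \cdot 96 = 384$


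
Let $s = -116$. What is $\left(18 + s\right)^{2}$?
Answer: $9604$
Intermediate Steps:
$\left(18 + s\right)^{2} = \left(18 - 116\right)^{2} = \left(-98\right)^{2} = 9604$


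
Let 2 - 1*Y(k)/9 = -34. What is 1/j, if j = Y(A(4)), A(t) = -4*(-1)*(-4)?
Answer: 1/324 ≈ 0.0030864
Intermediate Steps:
A(t) = -16 (A(t) = 4*(-4) = -16)
Y(k) = 324 (Y(k) = 18 - 9*(-34) = 18 + 306 = 324)
j = 324
1/j = 1/324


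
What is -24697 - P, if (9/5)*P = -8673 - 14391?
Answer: -35651/3 ≈ -11884.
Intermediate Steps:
P = -38440/3 (P = 5*(-8673 - 14391)/9 = (5/9)*(-23064) = -38440/3 ≈ -12813.)
-24697 - P = -24697 - 1*(-38440/3) = -24697 + 38440/3 = -35651/3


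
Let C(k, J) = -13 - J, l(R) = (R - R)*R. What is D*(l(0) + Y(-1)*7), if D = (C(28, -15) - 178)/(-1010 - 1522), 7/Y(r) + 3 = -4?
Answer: -308/633 ≈ -0.48657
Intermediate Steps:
Y(r) = -1 (Y(r) = 7/(-3 - 4) = 7/(-7) = 7*(-⅐) = -1)
l(R) = 0 (l(R) = 0*R = 0)
D = 44/633 (D = ((-13 - 1*(-15)) - 178)/(-1010 - 1522) = ((-13 + 15) - 178)/(-2532) = (2 - 178)*(-1/2532) = -176*(-1/2532) = 44/633 ≈ 0.069510)
D*(l(0) + Y(-1)*7) = 44*(0 - 1*7)/633 = 44*(0 - 7)/633 = (44/633)*(-7) = -308/633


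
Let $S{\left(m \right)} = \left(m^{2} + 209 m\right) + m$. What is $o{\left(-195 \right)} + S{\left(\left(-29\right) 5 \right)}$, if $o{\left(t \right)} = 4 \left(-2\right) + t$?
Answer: $-9628$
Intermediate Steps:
$S{\left(m \right)} = m^{2} + 210 m$
$o{\left(t \right)} = -8 + t$
$o{\left(-195 \right)} + S{\left(\left(-29\right) 5 \right)} = \left(-8 - 195\right) + \left(-29\right) 5 \left(210 - 145\right) = -203 - 145 \left(210 - 145\right) = -203 - 9425 = -9628$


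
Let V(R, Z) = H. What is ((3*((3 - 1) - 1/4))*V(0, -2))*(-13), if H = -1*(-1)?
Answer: -273/4 ≈ -68.250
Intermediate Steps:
H = 1
V(R, Z) = 1
((3*((3 - 1) - 1/4))*V(0, -2))*(-13) = ((3*((3 - 1) - 1/4))*1)*(-13) = ((3*(2 - 1*¼))*1)*(-13) = ((3*(2 - ¼))*1)*(-13) = ((3*(7/4))*1)*(-13) = ((21/4)*1)*(-13) = (21/4)*(-13) = -273/4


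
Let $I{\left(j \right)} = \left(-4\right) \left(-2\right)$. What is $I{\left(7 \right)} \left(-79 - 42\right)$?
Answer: $-968$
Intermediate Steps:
$I{\left(j \right)} = 8$
$I{\left(7 \right)} \left(-79 - 42\right) = 8 \left(-79 - 42\right) = 8 \left(-121\right) = -968$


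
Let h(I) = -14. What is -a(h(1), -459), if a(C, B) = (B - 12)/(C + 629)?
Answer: 157/205 ≈ 0.76585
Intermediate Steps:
a(C, B) = (-12 + B)/(629 + C)
-a(h(1), -459) = -(-12 - 459)/(629 - 14) = -(-471)/615 = -1*(-157/205) = 157/205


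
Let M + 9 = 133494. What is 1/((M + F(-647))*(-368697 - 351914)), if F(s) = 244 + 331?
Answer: -1/96605110660 ≈ -1.0351e-11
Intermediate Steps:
F(s) = 575
M = 133485 (M = -9 + 133494 = 133485)
1/((M + F(-647))*(-368697 - 351914)) = 1/((133485 + 575)*(-368697 - 351914)) = 1/(134060*(-720611)) = 1/(-96605110660) = -1/96605110660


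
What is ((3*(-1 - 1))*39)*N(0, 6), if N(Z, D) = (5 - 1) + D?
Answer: -2340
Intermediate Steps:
N(Z, D) = 4 + D
((3*(-1 - 1))*39)*N(0, 6) = ((3*(-1 - 1))*39)*(4 + 6) = ((3*(-2))*39)*10 = -6*39*10 = -234*10 = -2340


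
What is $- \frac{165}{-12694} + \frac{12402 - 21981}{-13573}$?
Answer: $\frac{11257761}{15663242} \approx 0.71874$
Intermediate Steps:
$- \frac{165}{-12694} + \frac{12402 - 21981}{-13573} = \left(-165\right) \left(- \frac{1}{12694}\right) + \left(12402 - 21981\right) \left(- \frac{1}{13573}\right) = \frac{15}{1154} - - \frac{9579}{13573} = \frac{15}{1154} + \frac{9579}{13573} = \frac{11257761}{15663242}$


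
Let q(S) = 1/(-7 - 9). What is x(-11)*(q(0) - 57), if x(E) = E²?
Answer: -110473/16 ≈ -6904.6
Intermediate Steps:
q(S) = -1/16 (q(S) = 1/(-16) = -1/16)
x(-11)*(q(0) - 57) = (-11)²*(-1/16 - 57) = 121*(-913/16) = -110473/16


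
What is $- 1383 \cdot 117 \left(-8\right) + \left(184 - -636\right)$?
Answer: $1295308$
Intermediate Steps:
$- 1383 \cdot 117 \left(-8\right) + \left(184 - -636\right) = \left(-1383\right) \left(-936\right) + \left(184 + 636\right) = 1294488 + 820 = 1295308$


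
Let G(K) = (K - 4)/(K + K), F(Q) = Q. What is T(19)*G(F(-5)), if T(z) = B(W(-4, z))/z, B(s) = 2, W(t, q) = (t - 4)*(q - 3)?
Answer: 9/95 ≈ 0.094737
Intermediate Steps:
W(t, q) = (-4 + t)*(-3 + q)
T(z) = 2/z
G(K) = (-4 + K)/(2*K) (G(K) = (-4 + K)/((2*K)) = (-4 + K)*(1/(2*K)) = (-4 + K)/(2*K))
T(19)*G(F(-5)) = (2/19)*((½)*(-4 - 5)/(-5)) = (2*(1/19))*((½)*(-⅕)*(-9)) = (2/19)*(9/10) = 9/95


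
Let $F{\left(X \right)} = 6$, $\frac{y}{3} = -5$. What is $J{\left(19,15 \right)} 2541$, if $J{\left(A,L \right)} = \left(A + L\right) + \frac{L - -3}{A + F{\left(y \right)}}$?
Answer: $\frac{2205588}{25} \approx 88224.0$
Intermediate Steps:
$y = -15$ ($y = 3 \left(-5\right) = -15$)
$J{\left(A,L \right)} = A + L + \frac{3 + L}{6 + A}$ ($J{\left(A,L \right)} = \left(A + L\right) + \frac{L - -3}{A + 6} = \left(A + L\right) + \frac{L + \left(-2 + 5\right)}{6 + A} = \left(A + L\right) + \frac{L + 3}{6 + A} = \left(A + L\right) + \frac{3 + L}{6 + A} = A + L + \frac{3 + L}{6 + A}$)
$J{\left(19,15 \right)} 2541 = \frac{3 + 19^{2} + 6 \cdot 19 + 7 \cdot 15 + 19 \cdot 15}{6 + 19} \cdot 2541 = \frac{3 + 361 + 114 + 105 + 285}{25} \cdot 2541 = \frac{1}{25} \cdot 868 \cdot 2541 = \frac{868}{25} \cdot 2541 = \frac{2205588}{25}$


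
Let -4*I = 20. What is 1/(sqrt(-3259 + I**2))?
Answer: -I*sqrt(66)/462 ≈ -0.017585*I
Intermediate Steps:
I = -5 (I = -1/4*20 = -5)
1/(sqrt(-3259 + I**2)) = 1/(sqrt(-3259 + (-5)**2)) = 1/(sqrt(-3259 + 25)) = 1/(sqrt(-3234)) = 1/(7*I*sqrt(66)) = -I*sqrt(66)/462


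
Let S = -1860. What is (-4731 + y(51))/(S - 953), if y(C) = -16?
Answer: 4747/2813 ≈ 1.6875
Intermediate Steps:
(-4731 + y(51))/(S - 953) = (-4731 - 16)/(-1860 - 953) = -4747/(-2813) = -4747*(-1/2813) = 4747/2813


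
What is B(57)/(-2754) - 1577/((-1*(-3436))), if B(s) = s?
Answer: -756485/1577124 ≈ -0.47966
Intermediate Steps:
B(57)/(-2754) - 1577/((-1*(-3436))) = 57/(-2754) - 1577/((-1*(-3436))) = 57*(-1/2754) - 1577/3436 = -19/918 - 1577*1/3436 = -19/918 - 1577/3436 = -756485/1577124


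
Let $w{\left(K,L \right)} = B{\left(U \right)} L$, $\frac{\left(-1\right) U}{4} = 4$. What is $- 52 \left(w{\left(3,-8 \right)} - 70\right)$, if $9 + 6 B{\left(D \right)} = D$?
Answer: $\frac{5720}{3} \approx 1906.7$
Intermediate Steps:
$U = -16$ ($U = \left(-4\right) 4 = -16$)
$B{\left(D \right)} = - \frac{3}{2} + \frac{D}{6}$
$w{\left(K,L \right)} = - \frac{25 L}{6}$ ($w{\left(K,L \right)} = \left(- \frac{3}{2} + \frac{1}{6} \left(-16\right)\right) L = \left(- \frac{3}{2} - \frac{8}{3}\right) L = - \frac{25 L}{6}$)
$- 52 \left(w{\left(3,-8 \right)} - 70\right) = - 52 \left(\left(- \frac{25}{6}\right) \left(-8\right) - 70\right) = - 52 \left(\frac{100}{3} - 70\right) = \left(-52\right) \left(- \frac{110}{3}\right) = \frac{5720}{3}$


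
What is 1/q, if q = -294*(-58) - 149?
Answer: 1/16903 ≈ 5.9161e-5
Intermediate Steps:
q = 16903 (q = 17052 - 149 = 16903)
1/q = 1/16903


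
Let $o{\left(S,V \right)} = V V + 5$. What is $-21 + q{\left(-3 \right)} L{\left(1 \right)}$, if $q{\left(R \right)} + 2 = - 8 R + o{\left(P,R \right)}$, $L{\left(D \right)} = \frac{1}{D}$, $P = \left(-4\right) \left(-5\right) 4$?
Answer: $15$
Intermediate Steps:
$P = 80$ ($P = 20 \cdot 4 = 80$)
$o{\left(S,V \right)} = 5 + V^{2}$ ($o{\left(S,V \right)} = V^{2} + 5 = 5 + V^{2}$)
$q{\left(R \right)} = 3 + R^{2} - 8 R$ ($q{\left(R \right)} = -2 - \left(-5 - R^{2} + 8 R\right) = -2 + \left(5 + R^{2} - 8 R\right) = 3 + R^{2} - 8 R$)
$-21 + q{\left(-3 \right)} L{\left(1 \right)} = -21 + \frac{3 + \left(-3\right)^{2} - -24}{1} = -21 + \left(3 + 9 + 24\right) 1 = -21 + 36 \cdot 1 = -21 + 36 = 15$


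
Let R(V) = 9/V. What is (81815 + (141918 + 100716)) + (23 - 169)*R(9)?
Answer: 324303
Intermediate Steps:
(81815 + (141918 + 100716)) + (23 - 169)*R(9) = (81815 + (141918 + 100716)) + (23 - 169)*(9/9) = (81815 + 242634) - 1314/9 = 324449 - 146*1 = 324449 - 146 = 324303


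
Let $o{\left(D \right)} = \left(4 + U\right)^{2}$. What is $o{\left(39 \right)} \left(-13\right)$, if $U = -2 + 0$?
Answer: $-52$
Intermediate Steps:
$U = -2$
$o{\left(D \right)} = 4$ ($o{\left(D \right)} = \left(4 - 2\right)^{2} = 2^{2} = 4$)
$o{\left(39 \right)} \left(-13\right) = 4 \left(-13\right) = -52$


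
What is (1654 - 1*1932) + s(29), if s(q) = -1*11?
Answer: -289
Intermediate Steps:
s(q) = -11
(1654 - 1*1932) + s(29) = (1654 - 1*1932) - 11 = (1654 - 1932) - 11 = -278 - 11 = -289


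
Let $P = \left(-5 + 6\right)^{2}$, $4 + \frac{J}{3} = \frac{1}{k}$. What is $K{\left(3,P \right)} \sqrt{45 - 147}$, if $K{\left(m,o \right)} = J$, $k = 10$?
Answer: $- \frac{117 i \sqrt{102}}{10} \approx - 118.16 i$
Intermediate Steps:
$J = - \frac{117}{10}$ ($J = -12 + \frac{3}{10} = - \frac{117}{10} \approx -11.7$)
$P = 1$ ($P = 1^{2} = 1$)
$K{\left(m,o \right)} = - \frac{117}{10}$
$K{\left(3,P \right)} \sqrt{45 - 147} = - \frac{117 \sqrt{45 - 147}}{10} = - \frac{117 \sqrt{-102}}{10} = - \frac{117 i \sqrt{102}}{10}$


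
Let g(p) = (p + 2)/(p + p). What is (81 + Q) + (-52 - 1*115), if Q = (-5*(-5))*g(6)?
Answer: -208/3 ≈ -69.333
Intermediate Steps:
g(p) = (2 + p)/(2*p) (g(p) = (2 + p)/((2*p)) = (2 + p)*(1/(2*p)) = (2 + p)/(2*p))
Q = 50/3 (Q = (-5*(-5))*((1/2)*(2 + 6)/6) = 25*((1/2)*(1/6)*8) = 25*(2/3) = 50/3 ≈ 16.667)
(81 + Q) + (-52 - 1*115) = (81 + 50/3) + (-52 - 1*115) = 293/3 + (-52 - 115) = 293/3 - 167 = -208/3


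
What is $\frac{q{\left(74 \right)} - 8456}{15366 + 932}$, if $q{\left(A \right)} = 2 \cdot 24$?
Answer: $- \frac{4204}{8149} \approx -0.51589$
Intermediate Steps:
$q{\left(A \right)} = 48$
$\frac{q{\left(74 \right)} - 8456}{15366 + 932} = \frac{48 - 8456}{15366 + 932} = - \frac{8408}{16298} = \left(-8408\right) \frac{1}{16298} = - \frac{4204}{8149}$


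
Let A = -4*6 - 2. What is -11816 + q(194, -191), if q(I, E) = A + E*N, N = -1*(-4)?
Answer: -12606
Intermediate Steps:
N = 4
A = -26 (A = -24 - 2 = -26)
q(I, E) = -26 + 4*E (q(I, E) = -26 + E*4 = -26 + 4*E)
-11816 + q(194, -191) = -11816 + (-26 + 4*(-191)) = -11816 + (-26 - 764) = -11816 - 790 = -12606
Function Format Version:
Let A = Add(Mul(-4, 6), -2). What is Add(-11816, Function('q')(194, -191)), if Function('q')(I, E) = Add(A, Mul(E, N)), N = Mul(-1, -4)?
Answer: -12606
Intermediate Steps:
N = 4
A = -26 (A = Add(-24, -2) = -26)
Function('q')(I, E) = Add(-26, Mul(4, E)) (Function('q')(I, E) = Add(-26, Mul(E, 4)) = Add(-26, Mul(4, E)))
Add(-11816, Function('q')(194, -191)) = Add(-11816, Add(-26, Mul(4, -191))) = Add(-11816, Add(-26, -764)) = Add(-11816, -790) = -12606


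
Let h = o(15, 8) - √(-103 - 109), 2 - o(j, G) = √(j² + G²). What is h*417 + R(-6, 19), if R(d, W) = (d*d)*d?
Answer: -6471 - 834*I*√53 ≈ -6471.0 - 6071.6*I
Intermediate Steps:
R(d, W) = d³ (R(d, W) = d²*d = d³)
o(j, G) = 2 - √(G² + j²) (o(j, G) = 2 - √(j² + G²) = 2 - √(G² + j²))
h = -15 - 2*I*√53 (h = (2 - √(8² + 15²)) - √(-103 - 109) = (2 - √(64 + 225)) - √(-212) = (2 - √289) - 2*I*√53 = (2 - 1*17) - 2*I*√53 = (2 - 17) - 2*I*√53 = -15 - 2*I*√53 ≈ -15.0 - 14.56*I)
h*417 + R(-6, 19) = (-15 - 2*I*√53)*417 + (-6)³ = (-6255 - 834*I*√53) - 216 = -6471 - 834*I*√53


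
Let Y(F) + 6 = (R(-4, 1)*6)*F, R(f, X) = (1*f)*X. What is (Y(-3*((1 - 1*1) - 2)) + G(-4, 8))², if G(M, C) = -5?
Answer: 24025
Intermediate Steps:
R(f, X) = X*f (R(f, X) = f*X = X*f)
Y(F) = -6 - 24*F (Y(F) = -6 + ((1*(-4))*6)*F = -6 + (-4*6)*F = -6 - 24*F)
(Y(-3*((1 - 1*1) - 2)) + G(-4, 8))² = ((-6 - (-72)*((1 - 1*1) - 2)) - 5)² = ((-6 - (-72)*((1 - 1) - 2)) - 5)² = ((-6 - (-72)*(0 - 2)) - 5)² = ((-6 - (-72)*(-2)) - 5)² = ((-6 - 24*6) - 5)² = ((-6 - 144) - 5)² = (-150 - 5)² = (-155)² = 24025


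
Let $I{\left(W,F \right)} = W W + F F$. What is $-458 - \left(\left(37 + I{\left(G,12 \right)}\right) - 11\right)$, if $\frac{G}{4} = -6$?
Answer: $-1204$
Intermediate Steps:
$G = -24$ ($G = 4 \left(-6\right) = -24$)
$I{\left(W,F \right)} = F^{2} + W^{2}$ ($I{\left(W,F \right)} = W^{2} + F^{2} = F^{2} + W^{2}$)
$-458 - \left(\left(37 + I{\left(G,12 \right)}\right) - 11\right) = -458 - \left(\left(37 + \left(12^{2} + \left(-24\right)^{2}\right)\right) - 11\right) = -458 - \left(\left(37 + \left(144 + 576\right)\right) - 11\right) = -458 - \left(\left(37 + 720\right) - 11\right) = -458 - \left(757 - 11\right) = -458 - 746 = -1204$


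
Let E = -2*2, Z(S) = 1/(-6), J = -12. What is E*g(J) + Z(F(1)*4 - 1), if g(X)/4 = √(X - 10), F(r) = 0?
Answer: -⅙ - 16*I*√22 ≈ -0.16667 - 75.047*I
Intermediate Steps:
Z(S) = -⅙
E = -4
g(X) = 4*√(-10 + X) (g(X) = 4*√(X - 10) = 4*√(-10 + X))
E*g(J) + Z(F(1)*4 - 1) = -16*√(-10 - 12) - ⅙ = -16*√(-22) - ⅙ = -16*I*√22 - ⅙ = -⅙ - 16*I*√22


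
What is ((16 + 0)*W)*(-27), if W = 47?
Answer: -20304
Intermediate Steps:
((16 + 0)*W)*(-27) = ((16 + 0)*47)*(-27) = (16*47)*(-27) = 752*(-27) = -20304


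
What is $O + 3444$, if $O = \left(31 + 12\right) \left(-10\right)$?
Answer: $3014$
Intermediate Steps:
$O = -430$ ($O = 43 \left(-10\right) = -430$)
$O + 3444 = -430 + 3444 = 3014$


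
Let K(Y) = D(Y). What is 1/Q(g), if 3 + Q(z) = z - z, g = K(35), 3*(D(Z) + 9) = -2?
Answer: -⅓ ≈ -0.33333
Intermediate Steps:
D(Z) = -29/3 (D(Z) = -9 + (⅓)*(-2) = -9 - ⅔ = -29/3)
K(Y) = -29/3
g = -29/3 ≈ -9.6667
Q(z) = -3 (Q(z) = -3 + (z - z) = -3 + 0 = -3)
1/Q(g) = 1/(-3) = -⅓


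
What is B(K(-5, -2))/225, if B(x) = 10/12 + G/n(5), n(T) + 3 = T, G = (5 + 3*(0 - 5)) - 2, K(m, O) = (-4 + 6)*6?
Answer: -31/1350 ≈ -0.022963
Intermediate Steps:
K(m, O) = 12 (K(m, O) = 2*6 = 12)
G = -12 (G = (5 + 3*(-5)) - 2 = (5 - 15) - 2 = -10 - 2 = -12)
n(T) = -3 + T
B(x) = -31/6 (B(x) = 10/12 - 12/(-3 + 5) = 10*(1/12) - 12/2 = 5/6 - 12*1/2 = 5/6 - 6 = -31/6)
B(K(-5, -2))/225 = -31/6/225 = -31/6*1/225 = -31/1350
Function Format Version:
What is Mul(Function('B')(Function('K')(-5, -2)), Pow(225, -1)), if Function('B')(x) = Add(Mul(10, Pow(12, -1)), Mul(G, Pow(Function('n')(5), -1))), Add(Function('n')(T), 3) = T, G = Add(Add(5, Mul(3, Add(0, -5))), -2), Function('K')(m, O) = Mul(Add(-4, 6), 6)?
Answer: Rational(-31, 1350) ≈ -0.022963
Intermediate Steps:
Function('K')(m, O) = 12 (Function('K')(m, O) = Mul(2, 6) = 12)
G = -12 (G = Add(Add(5, Mul(3, -5)), -2) = Add(Add(5, -15), -2) = Add(-10, -2) = -12)
Function('n')(T) = Add(-3, T)
Function('B')(x) = Rational(-31, 6) (Function('B')(x) = Add(Mul(10, Pow(12, -1)), Mul(-12, Pow(Add(-3, 5), -1))) = Add(Mul(10, Rational(1, 12)), Mul(-12, Pow(2, -1))) = Add(Rational(5, 6), Mul(-12, Rational(1, 2))) = Add(Rational(5, 6), -6) = Rational(-31, 6))
Mul(Function('B')(Function('K')(-5, -2)), Pow(225, -1)) = Mul(Rational(-31, 6), Pow(225, -1)) = Mul(Rational(-31, 6), Rational(1, 225)) = Rational(-31, 1350)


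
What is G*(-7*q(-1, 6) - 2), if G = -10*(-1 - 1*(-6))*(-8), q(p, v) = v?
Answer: -17600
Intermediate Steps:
G = 400 (G = -10*(-1 + 6)*(-8) = -10*5*(-8) = -50*(-8) = 400)
G*(-7*q(-1, 6) - 2) = 400*(-7*6 - 2) = 400*(-42 - 2) = 400*(-44) = -17600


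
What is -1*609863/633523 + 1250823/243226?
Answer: 644090601391/154089265198 ≈ 4.1800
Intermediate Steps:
-1*609863/633523 + 1250823/243226 = -609863*1/633523 + 1250823*(1/243226) = -609863/633523 + 1250823/243226 = 644090601391/154089265198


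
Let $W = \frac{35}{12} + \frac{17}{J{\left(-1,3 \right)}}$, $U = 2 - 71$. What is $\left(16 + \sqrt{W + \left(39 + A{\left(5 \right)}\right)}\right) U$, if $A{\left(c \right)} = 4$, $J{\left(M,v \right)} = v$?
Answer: $-1104 - \frac{23 \sqrt{1857}}{2} \approx -1599.6$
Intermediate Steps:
$U = -69$
$W = \frac{103}{12}$ ($W = \frac{35}{12} + \frac{17}{3} = \frac{103}{12} \approx 8.5833$)
$\left(16 + \sqrt{W + \left(39 + A{\left(5 \right)}\right)}\right) U = \left(16 + \sqrt{\frac{103}{12} + \left(39 + 4\right)}\right) \left(-69\right) = \left(16 + \sqrt{\frac{103}{12} + 43}\right) \left(-69\right) = \left(16 + \sqrt{\frac{619}{12}}\right) \left(-69\right) = \left(16 + \frac{\sqrt{1857}}{6}\right) \left(-69\right) = -1104 - \frac{23 \sqrt{1857}}{2}$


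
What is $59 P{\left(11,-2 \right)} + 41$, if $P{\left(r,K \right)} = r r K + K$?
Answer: $-14355$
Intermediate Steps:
$P{\left(r,K \right)} = K + K r^{2}$ ($P{\left(r,K \right)} = r^{2} K + K = K r^{2} + K = K + K r^{2}$)
$59 P{\left(11,-2 \right)} + 41 = 59 \left(- 2 \left(1 + 11^{2}\right)\right) + 41 = 59 \left(- 2 \left(1 + 121\right)\right) + 41 = 59 \left(\left(-2\right) 122\right) + 41 = 59 \left(-244\right) + 41 = -14396 + 41 = -14355$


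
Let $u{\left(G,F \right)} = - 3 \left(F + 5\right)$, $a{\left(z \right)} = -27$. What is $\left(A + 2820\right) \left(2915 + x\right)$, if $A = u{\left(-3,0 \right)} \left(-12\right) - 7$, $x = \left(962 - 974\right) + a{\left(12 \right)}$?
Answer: $8607868$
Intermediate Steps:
$u{\left(G,F \right)} = -15 - 3 F$ ($u{\left(G,F \right)} = - 3 \left(5 + F\right) = -15 - 3 F$)
$x = -39$ ($x = \left(962 - 974\right) - 27 = -12 - 27 = -39$)
$A = 173$ ($A = \left(-15 - 0\right) \left(-12\right) - 7 = \left(-15 + 0\right) \left(-12\right) - 7 = \left(-15\right) \left(-12\right) - 7 = 180 - 7 = 173$)
$\left(A + 2820\right) \left(2915 + x\right) = \left(173 + 2820\right) \left(2915 - 39\right) = 2993 \cdot 2876 = 8607868$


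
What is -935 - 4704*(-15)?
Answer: 69625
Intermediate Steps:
-935 - 4704*(-15) = -935 - 112*(-630) = -935 + 70560 = 69625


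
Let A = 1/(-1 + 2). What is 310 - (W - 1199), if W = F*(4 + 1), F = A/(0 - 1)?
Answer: 1514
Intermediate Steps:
A = 1 (A = 1/1 = 1)
F = -1 (F = 1/(0 - 1) = 1/(-1) = 1*(-1) = -1)
W = -5 (W = -(4 + 1) = -1*5 = -5)
310 - (W - 1199) = 310 - (-5 - 1199) = 310 - 1*(-1204) = 310 + 1204 = 1514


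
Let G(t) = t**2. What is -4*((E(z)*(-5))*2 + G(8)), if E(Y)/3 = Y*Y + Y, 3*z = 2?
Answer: -368/3 ≈ -122.67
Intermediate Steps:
z = 2/3 (z = (1/3)*2 = 2/3 ≈ 0.66667)
E(Y) = 3*Y + 3*Y**2 (E(Y) = 3*(Y*Y + Y) = 3*(Y**2 + Y) = 3*(Y + Y**2) = 3*Y + 3*Y**2)
-4*((E(z)*(-5))*2 + G(8)) = -4*(((3*(2/3)*(1 + 2/3))*(-5))*2 + 8**2) = -4*(((3*(2/3)*(5/3))*(-5))*2 + 64) = -4*(((10/3)*(-5))*2 + 64) = -4*(-50/3*2 + 64) = -4*(-100/3 + 64) = -4*92/3 = -368/3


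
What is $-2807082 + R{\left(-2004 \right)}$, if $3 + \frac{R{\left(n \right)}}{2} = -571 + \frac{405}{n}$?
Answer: $- \frac{937948955}{334} \approx -2.8082 \cdot 10^{6}$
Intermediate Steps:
$R{\left(n \right)} = -1148 + \frac{810}{n}$ ($R{\left(n \right)} = -6 + 2 \left(-571 + \frac{405}{n}\right) = -6 - \left(1142 - \frac{810}{n}\right) = -1148 + \frac{810}{n}$)
$-2807082 + R{\left(-2004 \right)} = -2807082 - \left(1148 - \frac{810}{-2004}\right) = -2807082 + \left(-1148 + 810 \left(- \frac{1}{2004}\right)\right) = -2807082 - \frac{383567}{334} = - \frac{937948955}{334}$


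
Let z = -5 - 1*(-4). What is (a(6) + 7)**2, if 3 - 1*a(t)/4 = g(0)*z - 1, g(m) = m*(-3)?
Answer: 529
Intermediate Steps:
z = -1 (z = -5 + 4 = -1)
g(m) = -3*m
a(t) = 16 (a(t) = 12 - 4*(-3*0*(-1) - 1) = 12 - 4*(0*(-1) - 1) = 12 - 4*(0 - 1) = 12 - 4*(-1) = 12 + 4 = 16)
(a(6) + 7)**2 = (16 + 7)**2 = 23**2 = 529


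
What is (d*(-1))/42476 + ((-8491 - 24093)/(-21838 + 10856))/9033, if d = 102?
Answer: -2183600857/1053409111314 ≈ -0.0020729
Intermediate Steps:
(d*(-1))/42476 + ((-8491 - 24093)/(-21838 + 10856))/9033 = (102*(-1))/42476 + ((-8491 - 24093)/(-21838 + 10856))/9033 = -102*1/42476 - 32584/(-10982)*(1/9033) = -51/21238 - 32584*(-1/10982)*(1/9033) = -51/21238 + (16292/5491)*(1/9033) = -51/21238 + 16292/49600203 = -2183600857/1053409111314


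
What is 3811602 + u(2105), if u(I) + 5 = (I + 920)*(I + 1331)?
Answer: 14205497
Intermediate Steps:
u(I) = -5 + (920 + I)*(1331 + I) (u(I) = -5 + (I + 920)*(I + 1331) = -5 + (920 + I)*(1331 + I))
3811602 + u(2105) = 3811602 + (1224515 + 2105² + 2251*2105) = 3811602 + (1224515 + 4431025 + 4738355) = 3811602 + 10393895 = 14205497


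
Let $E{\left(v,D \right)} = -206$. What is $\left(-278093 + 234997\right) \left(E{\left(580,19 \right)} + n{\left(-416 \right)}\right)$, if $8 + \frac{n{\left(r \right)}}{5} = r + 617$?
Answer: $-32709864$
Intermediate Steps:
$n{\left(r \right)} = 3045 + 5 r$ ($n{\left(r \right)} = -40 + 5 \left(r + 617\right) = -40 + 5 \left(617 + r\right) = -40 + \left(3085 + 5 r\right) = 3045 + 5 r$)
$\left(-278093 + 234997\right) \left(E{\left(580,19 \right)} + n{\left(-416 \right)}\right) = \left(-278093 + 234997\right) \left(-206 + \left(3045 + 5 \left(-416\right)\right)\right) = - 43096 \left(-206 + \left(3045 - 2080\right)\right) = - 43096 \left(-206 + 965\right) = \left(-43096\right) 759 = -32709864$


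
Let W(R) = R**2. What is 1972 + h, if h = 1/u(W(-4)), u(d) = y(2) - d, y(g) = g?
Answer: 27607/14 ≈ 1971.9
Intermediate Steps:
u(d) = 2 - d
h = -1/14 (h = 1/(2 - 1*(-4)**2) = 1/(2 - 1*16) = 1/(2 - 16) = 1/(-14) = -1/14 ≈ -0.071429)
1972 + h = 1972 - 1/14 = 27607/14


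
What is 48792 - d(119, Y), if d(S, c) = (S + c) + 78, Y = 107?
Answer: 48488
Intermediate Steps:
d(S, c) = 78 + S + c
48792 - d(119, Y) = 48792 - (78 + 119 + 107) = 48792 - 1*304 = 48792 - 304 = 48488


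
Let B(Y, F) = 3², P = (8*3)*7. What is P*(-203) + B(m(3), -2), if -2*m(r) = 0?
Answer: -34095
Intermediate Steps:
P = 168 (P = 24*7 = 168)
m(r) = 0 (m(r) = -½*0 = 0)
B(Y, F) = 9
P*(-203) + B(m(3), -2) = 168*(-203) + 9 = -34104 + 9 = -34095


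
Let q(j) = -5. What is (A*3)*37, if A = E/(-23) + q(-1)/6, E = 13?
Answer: -7141/46 ≈ -155.24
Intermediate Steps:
A = -193/138 (A = 13/(-23) - 5/6 = 13*(-1/23) - 5*1/6 = -13/23 - 5/6 = -193/138 ≈ -1.3986)
(A*3)*37 = -193/138*3*37 = -193/46*37 = -7141/46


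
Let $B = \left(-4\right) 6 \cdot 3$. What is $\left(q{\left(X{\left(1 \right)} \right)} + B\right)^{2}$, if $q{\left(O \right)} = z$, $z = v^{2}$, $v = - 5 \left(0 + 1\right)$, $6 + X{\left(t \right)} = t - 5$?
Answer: $2209$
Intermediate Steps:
$X{\left(t \right)} = -11 + t$ ($X{\left(t \right)} = -6 + \left(t - 5\right) = -6 + \left(-5 + t\right) = -11 + t$)
$v = -5$ ($v = \left(-5\right) 1 = -5$)
$B = -72$ ($B = \left(-24\right) 3 = -72$)
$z = 25$ ($z = \left(-5\right)^{2} = 25$)
$q{\left(O \right)} = 25$
$\left(q{\left(X{\left(1 \right)} \right)} + B\right)^{2} = \left(25 - 72\right)^{2} = \left(-47\right)^{2} = 2209$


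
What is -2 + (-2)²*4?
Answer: 14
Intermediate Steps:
-2 + (-2)²*4 = -2 + 4*4 = -2 + 16 = 14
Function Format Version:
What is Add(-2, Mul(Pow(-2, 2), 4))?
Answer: 14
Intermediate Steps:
Add(-2, Mul(Pow(-2, 2), 4)) = Add(-2, Mul(4, 4)) = Add(-2, 16) = 14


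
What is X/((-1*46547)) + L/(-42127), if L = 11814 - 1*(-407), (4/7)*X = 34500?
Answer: -3112268512/1960885469 ≈ -1.5872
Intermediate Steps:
X = 60375 (X = (7/4)*34500 = 60375)
L = 12221 (L = 11814 + 407 = 12221)
X/((-1*46547)) + L/(-42127) = 60375/((-1*46547)) + 12221/(-42127) = 60375/(-46547) + 12221*(-1/42127) = 60375*(-1/46547) - 12221/42127 = -60375/46547 - 12221/42127 = -3112268512/1960885469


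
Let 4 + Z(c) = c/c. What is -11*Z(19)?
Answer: 33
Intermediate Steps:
Z(c) = -3 (Z(c) = -4 + c/c = -4 + 1 = -3)
-11*Z(19) = -11*(-3) = 33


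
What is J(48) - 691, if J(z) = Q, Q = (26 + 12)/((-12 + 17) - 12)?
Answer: -4875/7 ≈ -696.43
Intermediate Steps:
Q = -38/7 (Q = 38/(5 - 12) = 38/(-7) = 38*(-1/7) = -38/7 ≈ -5.4286)
J(z) = -38/7
J(48) - 691 = -38/7 - 691 = -4875/7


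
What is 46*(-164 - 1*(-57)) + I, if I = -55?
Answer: -4977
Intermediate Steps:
46*(-164 - 1*(-57)) + I = 46*(-164 - 1*(-57)) - 55 = 46*(-164 + 57) - 55 = 46*(-107) - 55 = -4922 - 55 = -4977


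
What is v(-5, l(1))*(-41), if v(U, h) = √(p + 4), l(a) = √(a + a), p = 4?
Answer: -82*√2 ≈ -115.97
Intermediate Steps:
l(a) = √2*√a (l(a) = √(2*a) = √2*√a)
v(U, h) = 2*√2 (v(U, h) = √(4 + 4) = √8 = 2*√2)
v(-5, l(1))*(-41) = (2*√2)*(-41) = -82*√2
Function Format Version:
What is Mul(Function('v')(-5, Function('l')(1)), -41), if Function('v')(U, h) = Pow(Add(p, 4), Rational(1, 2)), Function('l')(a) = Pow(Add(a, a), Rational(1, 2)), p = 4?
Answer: Mul(-82, Pow(2, Rational(1, 2))) ≈ -115.97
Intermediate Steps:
Function('l')(a) = Mul(Pow(2, Rational(1, 2)), Pow(a, Rational(1, 2))) (Function('l')(a) = Pow(Mul(2, a), Rational(1, 2)) = Mul(Pow(2, Rational(1, 2)), Pow(a, Rational(1, 2))))
Function('v')(U, h) = Mul(2, Pow(2, Rational(1, 2))) (Function('v')(U, h) = Pow(Add(4, 4), Rational(1, 2)) = Pow(8, Rational(1, 2)) = Mul(2, Pow(2, Rational(1, 2))))
Mul(Function('v')(-5, Function('l')(1)), -41) = Mul(Mul(2, Pow(2, Rational(1, 2))), -41) = Mul(-82, Pow(2, Rational(1, 2)))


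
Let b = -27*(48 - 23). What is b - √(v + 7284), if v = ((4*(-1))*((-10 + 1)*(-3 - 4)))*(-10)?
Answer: -675 - 2*√2451 ≈ -774.02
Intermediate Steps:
v = 2520 (v = -(-36)*(-7)*(-10) = -4*63*(-10) = -252*(-10) = 2520)
b = -675 (b = -27*25 = -675)
b - √(v + 7284) = -675 - √(2520 + 7284) = -675 - √9804 = -675 - 2*√2451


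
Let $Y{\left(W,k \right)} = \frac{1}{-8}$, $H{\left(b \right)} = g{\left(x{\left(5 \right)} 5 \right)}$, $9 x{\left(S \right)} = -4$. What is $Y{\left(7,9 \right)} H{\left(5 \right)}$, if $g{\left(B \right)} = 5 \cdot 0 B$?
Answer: $0$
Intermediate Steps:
$x{\left(S \right)} = - \frac{4}{9}$ ($x{\left(S \right)} = \frac{1}{9} \left(-4\right) = - \frac{4}{9}$)
$g{\left(B \right)} = 0$ ($g{\left(B \right)} = 0 B = 0$)
$H{\left(b \right)} = 0$
$Y{\left(W,k \right)} = - \frac{1}{8}$
$Y{\left(7,9 \right)} H{\left(5 \right)} = \left(- \frac{1}{8}\right) 0 = 0$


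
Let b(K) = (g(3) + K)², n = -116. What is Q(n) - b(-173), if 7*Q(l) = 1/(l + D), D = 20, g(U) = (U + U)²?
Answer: -12612769/672 ≈ -18769.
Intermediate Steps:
g(U) = 4*U² (g(U) = (2*U)² = 4*U²)
b(K) = (36 + K)² (b(K) = (4*3² + K)² = (4*9 + K)² = (36 + K)²)
Q(l) = 1/(7*(20 + l)) (Q(l) = 1/(7*(l + 20)) = 1/(7*(20 + l)))
Q(n) - b(-173) = 1/(7*(20 - 116)) - (36 - 173)² = (⅐)/(-96) - 1*(-137)² = (⅐)*(-1/96) - 1*18769 = -1/672 - 18769 = -12612769/672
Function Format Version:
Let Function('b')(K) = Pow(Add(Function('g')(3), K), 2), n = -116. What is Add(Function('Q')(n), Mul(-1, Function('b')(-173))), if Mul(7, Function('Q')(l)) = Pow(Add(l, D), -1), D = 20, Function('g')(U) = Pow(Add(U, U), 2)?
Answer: Rational(-12612769, 672) ≈ -18769.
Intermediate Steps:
Function('g')(U) = Mul(4, Pow(U, 2)) (Function('g')(U) = Pow(Mul(2, U), 2) = Mul(4, Pow(U, 2)))
Function('b')(K) = Pow(Add(36, K), 2) (Function('b')(K) = Pow(Add(Mul(4, Pow(3, 2)), K), 2) = Pow(Add(Mul(4, 9), K), 2) = Pow(Add(36, K), 2))
Function('Q')(l) = Mul(Rational(1, 7), Pow(Add(20, l), -1)) (Function('Q')(l) = Mul(Rational(1, 7), Pow(Add(l, 20), -1)) = Mul(Rational(1, 7), Pow(Add(20, l), -1)))
Add(Function('Q')(n), Mul(-1, Function('b')(-173))) = Add(Mul(Rational(1, 7), Pow(Add(20, -116), -1)), Mul(-1, Pow(Add(36, -173), 2))) = Add(Mul(Rational(1, 7), Pow(-96, -1)), Mul(-1, Pow(-137, 2))) = Add(Mul(Rational(1, 7), Rational(-1, 96)), Mul(-1, 18769)) = Add(Rational(-1, 672), -18769) = Rational(-12612769, 672)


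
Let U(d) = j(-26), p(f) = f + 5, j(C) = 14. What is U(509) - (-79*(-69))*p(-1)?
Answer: -21790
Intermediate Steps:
p(f) = 5 + f
U(d) = 14
U(509) - (-79*(-69))*p(-1) = 14 - (-79*(-69))*(5 - 1) = 14 - 5451*4 = 14 - 1*21804 = 14 - 21804 = -21790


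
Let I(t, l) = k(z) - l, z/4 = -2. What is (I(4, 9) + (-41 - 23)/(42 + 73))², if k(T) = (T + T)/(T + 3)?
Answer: 534361/13225 ≈ 40.405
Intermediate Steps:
z = -8 (z = 4*(-2) = -8)
k(T) = 2*T/(3 + T) (k(T) = (2*T)/(3 + T) = 2*T/(3 + T))
I(t, l) = 16/5 - l (I(t, l) = 2*(-8)/(3 - 8) - l = 2*(-8)/(-5) - l = 2*(-8)*(-⅕) - l = 16/5 - l)
(I(4, 9) + (-41 - 23)/(42 + 73))² = ((16/5 - 1*9) + (-41 - 23)/(42 + 73))² = ((16/5 - 9) - 64/115)² = (-29/5 - 64*1/115)² = (-29/5 - 64/115)² = (-731/115)² = 534361/13225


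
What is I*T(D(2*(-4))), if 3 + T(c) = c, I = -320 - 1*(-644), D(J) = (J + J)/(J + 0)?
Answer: -324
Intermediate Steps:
D(J) = 2 (D(J) = (2*J)/J = 2)
I = 324 (I = -320 + 644 = 324)
T(c) = -3 + c
I*T(D(2*(-4))) = 324*(-3 + 2) = 324*(-1) = -324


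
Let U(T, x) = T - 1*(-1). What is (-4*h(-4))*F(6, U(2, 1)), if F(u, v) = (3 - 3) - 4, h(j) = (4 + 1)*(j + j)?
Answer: -640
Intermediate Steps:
U(T, x) = 1 + T (U(T, x) = T + 1 = 1 + T)
h(j) = 10*j (h(j) = 5*(2*j) = 10*j)
F(u, v) = -4 (F(u, v) = 0 - 4 = -4)
(-4*h(-4))*F(6, U(2, 1)) = -40*(-4)*(-4) = -4*(-40)*(-4) = 160*(-4) = -640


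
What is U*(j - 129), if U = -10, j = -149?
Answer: 2780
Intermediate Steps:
U*(j - 129) = -10*(-149 - 129) = -10*(-278) = 2780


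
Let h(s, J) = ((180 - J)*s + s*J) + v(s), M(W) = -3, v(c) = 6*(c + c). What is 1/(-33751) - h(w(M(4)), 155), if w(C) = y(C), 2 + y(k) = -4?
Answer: 38881151/33751 ≈ 1152.0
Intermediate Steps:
v(c) = 12*c (v(c) = 6*(2*c) = 12*c)
y(k) = -6 (y(k) = -2 - 4 = -6)
w(C) = -6
h(s, J) = 12*s + J*s + s*(180 - J) (h(s, J) = ((180 - J)*s + s*J) + 12*s = (s*(180 - J) + J*s) + 12*s = (J*s + s*(180 - J)) + 12*s = 12*s + J*s + s*(180 - J))
1/(-33751) - h(w(M(4)), 155) = 1/(-33751) - 192*(-6) = -1/33751 - 1*(-1152) = -1/33751 + 1152 = 38881151/33751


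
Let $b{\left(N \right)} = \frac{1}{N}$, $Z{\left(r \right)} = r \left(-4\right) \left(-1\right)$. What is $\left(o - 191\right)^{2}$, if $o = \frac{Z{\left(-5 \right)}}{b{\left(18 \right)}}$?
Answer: $303601$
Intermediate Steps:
$Z{\left(r \right)} = 4 r$ ($Z{\left(r \right)} = - 4 r \left(-1\right) = 4 r$)
$o = -360$ ($o = \frac{4 \left(-5\right)}{\frac{1}{18}} = - 20 \frac{1}{\frac{1}{18}} = \left(-20\right) 18 = -360$)
$\left(o - 191\right)^{2} = \left(-360 - 191\right)^{2} = \left(-551\right)^{2} = 303601$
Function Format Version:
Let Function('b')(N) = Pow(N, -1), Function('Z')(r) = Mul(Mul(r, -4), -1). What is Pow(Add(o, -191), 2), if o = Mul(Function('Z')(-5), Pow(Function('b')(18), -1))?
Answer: 303601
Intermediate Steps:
Function('Z')(r) = Mul(4, r) (Function('Z')(r) = Mul(Mul(-4, r), -1) = Mul(4, r))
o = -360 (o = Mul(Mul(4, -5), Pow(Pow(18, -1), -1)) = Mul(-20, Pow(Rational(1, 18), -1)) = Mul(-20, 18) = -360)
Pow(Add(o, -191), 2) = Pow(Add(-360, -191), 2) = Pow(-551, 2) = 303601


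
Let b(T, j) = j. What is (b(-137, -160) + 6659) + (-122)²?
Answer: 21383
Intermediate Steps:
(b(-137, -160) + 6659) + (-122)² = (-160 + 6659) + (-122)² = 6499 + 14884 = 21383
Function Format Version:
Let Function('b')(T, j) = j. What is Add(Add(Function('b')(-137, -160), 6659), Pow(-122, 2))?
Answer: 21383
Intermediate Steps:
Add(Add(Function('b')(-137, -160), 6659), Pow(-122, 2)) = Add(Add(-160, 6659), Pow(-122, 2)) = Add(6499, 14884) = 21383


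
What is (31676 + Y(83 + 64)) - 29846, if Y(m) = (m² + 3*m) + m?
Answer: 24027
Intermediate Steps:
Y(m) = m² + 4*m
(31676 + Y(83 + 64)) - 29846 = (31676 + (83 + 64)*(4 + (83 + 64))) - 29846 = (31676 + 147*(4 + 147)) - 29846 = (31676 + 147*151) - 29846 = (31676 + 22197) - 29846 = 53873 - 29846 = 24027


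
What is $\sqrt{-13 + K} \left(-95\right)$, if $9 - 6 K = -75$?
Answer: $-95$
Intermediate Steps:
$K = 14$ ($K = \frac{3}{2} - - \frac{25}{2} = \frac{3}{2} + \frac{25}{2} = 14$)
$\sqrt{-13 + K} \left(-95\right) = \sqrt{-13 + 14} \left(-95\right) = \sqrt{1} \left(-95\right) = 1 \left(-95\right) = -95$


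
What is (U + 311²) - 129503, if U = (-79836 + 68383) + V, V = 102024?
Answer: 57789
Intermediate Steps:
U = 90571 (U = (-79836 + 68383) + 102024 = -11453 + 102024 = 90571)
(U + 311²) - 129503 = (90571 + 311²) - 129503 = (90571 + 96721) - 129503 = 187292 - 129503 = 57789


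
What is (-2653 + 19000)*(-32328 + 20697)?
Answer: -190131957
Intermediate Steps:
(-2653 + 19000)*(-32328 + 20697) = 16347*(-11631) = -190131957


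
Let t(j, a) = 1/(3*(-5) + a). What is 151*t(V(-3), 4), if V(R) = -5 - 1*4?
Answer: -151/11 ≈ -13.727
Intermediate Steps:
V(R) = -9 (V(R) = -5 - 4 = -9)
t(j, a) = 1/(-15 + a)
151*t(V(-3), 4) = 151/(-15 + 4) = 151/(-11) = 151*(-1/11) = -151/11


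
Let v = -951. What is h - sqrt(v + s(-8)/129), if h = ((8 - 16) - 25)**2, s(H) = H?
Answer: 1089 - I*sqrt(15826623)/129 ≈ 1089.0 - 30.839*I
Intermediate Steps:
h = 1089 (h = (-8 - 25)**2 = (-33)**2 = 1089)
h - sqrt(v + s(-8)/129) = 1089 - sqrt(-951 - 8/129) = 1089 - sqrt(-122687/129) = 1089 - I*sqrt(15826623)/129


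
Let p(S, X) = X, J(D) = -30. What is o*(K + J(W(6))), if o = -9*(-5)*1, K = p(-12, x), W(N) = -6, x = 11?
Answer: -855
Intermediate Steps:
K = 11
o = 45 (o = 45*1 = 45)
o*(K + J(W(6))) = 45*(11 - 30) = 45*(-19) = -855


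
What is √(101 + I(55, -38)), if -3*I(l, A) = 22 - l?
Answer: 4*√7 ≈ 10.583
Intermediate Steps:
I(l, A) = -22/3 + l/3 (I(l, A) = -(22 - l)/3 = -22/3 + l/3)
√(101 + I(55, -38)) = √(101 + (-22/3 + (⅓)*55)) = √(101 + (-22/3 + 55/3)) = √(101 + 11) = √112 = 4*√7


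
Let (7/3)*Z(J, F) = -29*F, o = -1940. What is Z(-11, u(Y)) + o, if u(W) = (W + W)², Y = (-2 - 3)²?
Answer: -231080/7 ≈ -33011.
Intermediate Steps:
Y = 25 (Y = (-5)² = 25)
u(W) = 4*W² (u(W) = (2*W)² = 4*W²)
Z(J, F) = -87*F/7 (Z(J, F) = 3*(-29*F)/7 = -87*F/7)
Z(-11, u(Y)) + o = -348*25²/7 - 1940 = -348*625/7 - 1940 = -87/7*2500 - 1940 = -217500/7 - 1940 = -231080/7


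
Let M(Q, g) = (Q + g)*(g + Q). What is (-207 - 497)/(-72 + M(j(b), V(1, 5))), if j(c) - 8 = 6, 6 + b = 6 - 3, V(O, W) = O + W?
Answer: -88/41 ≈ -2.1463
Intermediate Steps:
b = -3 (b = -6 + (6 - 3) = -6 + 3 = -3)
j(c) = 14 (j(c) = 8 + 6 = 14)
M(Q, g) = (Q + g)² (M(Q, g) = (Q + g)*(Q + g) = (Q + g)²)
(-207 - 497)/(-72 + M(j(b), V(1, 5))) = (-207 - 497)/(-72 + (14 + (1 + 5))²) = -704/(-72 + (14 + 6)²) = -704/(-72 + 20²) = -704/(-72 + 400) = -704/328 = -704*1/328 = -88/41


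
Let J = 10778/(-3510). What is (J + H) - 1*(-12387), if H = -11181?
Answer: 2111141/1755 ≈ 1202.9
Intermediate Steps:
J = -5389/1755 (J = 10778*(-1/3510) = -5389/1755 ≈ -3.0707)
(J + H) - 1*(-12387) = (-5389/1755 - 11181) - 1*(-12387) = -19628044/1755 + 12387 = 2111141/1755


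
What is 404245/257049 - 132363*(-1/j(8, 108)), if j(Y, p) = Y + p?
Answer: 34070669207/29817684 ≈ 1142.6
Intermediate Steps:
404245/257049 - 132363*(-1/j(8, 108)) = 404245/257049 - 132363*(-1/(8 + 108)) = 404245*(1/257049) - 132363/((-1*116)) = 404245/257049 - 132363/(-116) = 404245/257049 - 132363*(-1/116) = 404245/257049 + 132363/116 = 34070669207/29817684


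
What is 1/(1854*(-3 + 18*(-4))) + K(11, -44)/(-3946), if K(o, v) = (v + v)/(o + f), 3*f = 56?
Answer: 18179003/24416762850 ≈ 0.00074453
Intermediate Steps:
f = 56/3 (f = (⅓)*56 = 56/3 ≈ 18.667)
K(o, v) = 2*v/(56/3 + o) (K(o, v) = (v + v)/(o + 56/3) = (2*v)/(56/3 + o) = 2*v/(56/3 + o))
1/(1854*(-3 + 18*(-4))) + K(11, -44)/(-3946) = 1/(1854*(-3 + 18*(-4))) + (6*(-44)/(56 + 3*11))/(-3946) = 1/(1854*(-3 - 72)) + (6*(-44)/(56 + 33))*(-1/3946) = (1/1854)/(-75) + (6*(-44)/89)*(-1/3946) = (1/1854)*(-1/75) + (6*(-44)*(1/89))*(-1/3946) = -1/139050 - 264/89*(-1/3946) = -1/139050 + 132/175597 = 18179003/24416762850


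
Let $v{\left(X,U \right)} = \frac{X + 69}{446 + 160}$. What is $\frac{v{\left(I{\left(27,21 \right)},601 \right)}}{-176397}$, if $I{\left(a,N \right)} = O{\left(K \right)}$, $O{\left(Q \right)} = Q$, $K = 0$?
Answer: $- \frac{23}{35632194} \approx -6.4548 \cdot 10^{-7}$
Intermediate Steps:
$I{\left(a,N \right)} = 0$
$v{\left(X,U \right)} = \frac{23}{202} + \frac{X}{606}$ ($v{\left(X,U \right)} = \frac{69 + X}{606} = \left(69 + X\right) \frac{1}{606} = \frac{23}{202} + \frac{X}{606}$)
$\frac{v{\left(I{\left(27,21 \right)},601 \right)}}{-176397} = \frac{\frac{23}{202} + \frac{1}{606} \cdot 0}{-176397} = \left(\frac{23}{202} + 0\right) \left(- \frac{1}{176397}\right) = \frac{23}{202} \left(- \frac{1}{176397}\right) = - \frac{23}{35632194}$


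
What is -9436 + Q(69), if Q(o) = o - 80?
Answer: -9447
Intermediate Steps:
Q(o) = -80 + o
-9436 + Q(69) = -9436 + (-80 + 69) = -9436 - 11 = -9447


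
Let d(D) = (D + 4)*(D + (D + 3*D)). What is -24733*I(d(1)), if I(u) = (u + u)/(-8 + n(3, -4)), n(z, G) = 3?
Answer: 247330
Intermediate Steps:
d(D) = 5*D*(4 + D) (d(D) = (4 + D)*(D + 4*D) = (4 + D)*(5*D) = 5*D*(4 + D))
I(u) = -2*u/5 (I(u) = (u + u)/(-8 + 3) = (2*u)/(-5) = (2*u)*(-⅕) = -2*u/5)
-24733*I(d(1)) = -(-49466)*5*1*(4 + 1)/5 = -(-49466)*5*1*5/5 = -(-49466)*25/5 = -24733*(-10) = 247330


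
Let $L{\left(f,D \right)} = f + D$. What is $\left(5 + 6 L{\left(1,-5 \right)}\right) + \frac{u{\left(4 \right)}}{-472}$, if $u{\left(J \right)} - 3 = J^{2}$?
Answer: $- \frac{8987}{472} \approx -19.04$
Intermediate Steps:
$L{\left(f,D \right)} = D + f$
$u{\left(J \right)} = 3 + J^{2}$
$\left(5 + 6 L{\left(1,-5 \right)}\right) + \frac{u{\left(4 \right)}}{-472} = \left(5 + 6 \left(-5 + 1\right)\right) + \frac{3 + 4^{2}}{-472} = \left(5 + 6 \left(-4\right)\right) - \frac{3 + 16}{472} = \left(5 - 24\right) - \frac{19}{472} = -19 - \frac{19}{472} = - \frac{8987}{472}$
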